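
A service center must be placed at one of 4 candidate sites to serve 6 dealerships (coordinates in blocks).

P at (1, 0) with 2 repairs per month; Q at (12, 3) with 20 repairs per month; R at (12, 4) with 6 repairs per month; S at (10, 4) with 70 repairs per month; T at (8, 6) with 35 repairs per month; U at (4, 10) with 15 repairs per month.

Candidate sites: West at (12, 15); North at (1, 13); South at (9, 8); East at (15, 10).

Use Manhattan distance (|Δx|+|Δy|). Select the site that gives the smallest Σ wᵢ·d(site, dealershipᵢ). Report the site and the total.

South, total 794 blocks

Total weighted distance at each candidate:
  West (12, 15): total = 1918
  North (1, 13): total = 2406
  South (9, 8): total = 794
  East (15, 10): total = 1622
Minimum is at South with total 794 blocks.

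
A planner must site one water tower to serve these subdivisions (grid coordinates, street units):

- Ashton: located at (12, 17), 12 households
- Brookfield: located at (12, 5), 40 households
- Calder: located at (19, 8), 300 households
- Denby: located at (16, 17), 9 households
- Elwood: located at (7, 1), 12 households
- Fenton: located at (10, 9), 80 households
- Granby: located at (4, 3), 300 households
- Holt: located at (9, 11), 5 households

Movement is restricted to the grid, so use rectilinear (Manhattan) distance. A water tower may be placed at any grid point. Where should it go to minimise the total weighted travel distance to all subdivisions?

(10, 8)

Manhattan distance separates: Σwᵢ(|x−xᵢ|+|y−yᵢ|) = Σwᵢ|x−xᵢ| + Σwᵢ|y−yᵢ|, so x and y are optimised independently as 1-D weighted medians.
Total weight W = 758; half = 379.
x-coordinate, sorted with cumulative weight:
  x=4 (Granby, w=300) cum 300
  x=7 (Elwood, w=12) cum 312
  x=9 (Holt, w=5) cum 317
  x=10 (Fenton, w=80) cum 397  ← median
  x=12 (Ashton, w=12) cum 409
  x=12 (Brookfield, w=40) cum 449
  x=16 (Denby, w=9) cum 458
  x=19 (Calder, w=300) cum 758
⇒ x* = 10
y-coordinate, sorted with cumulative weight:
  y=1 (Elwood, w=12) cum 12
  y=3 (Granby, w=300) cum 312
  y=5 (Brookfield, w=40) cum 352
  y=8 (Calder, w=300) cum 652  ← median
  y=9 (Fenton, w=80) cum 732
  y=11 (Holt, w=5) cum 737
  y=17 (Ashton, w=12) cum 749
  y=17 (Denby, w=9) cum 758
⇒ y* = 8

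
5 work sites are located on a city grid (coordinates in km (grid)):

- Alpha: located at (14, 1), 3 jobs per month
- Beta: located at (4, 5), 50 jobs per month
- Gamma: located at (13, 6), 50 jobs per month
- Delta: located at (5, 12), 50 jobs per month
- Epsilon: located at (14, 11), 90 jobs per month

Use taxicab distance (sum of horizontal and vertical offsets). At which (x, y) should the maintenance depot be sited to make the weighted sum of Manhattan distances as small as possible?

(13, 11)

Manhattan distance separates: Σwᵢ(|x−xᵢ|+|y−yᵢ|) = Σwᵢ|x−xᵢ| + Σwᵢ|y−yᵢ|, so x and y are optimised independently as 1-D weighted medians.
Total weight W = 243; half = 121.5.
x-coordinate, sorted with cumulative weight:
  x=4 (Beta, w=50) cum 50
  x=5 (Delta, w=50) cum 100
  x=13 (Gamma, w=50) cum 150  ← median
  x=14 (Alpha, w=3) cum 153
  x=14 (Epsilon, w=90) cum 243
⇒ x* = 13
y-coordinate, sorted with cumulative weight:
  y=1 (Alpha, w=3) cum 3
  y=5 (Beta, w=50) cum 53
  y=6 (Gamma, w=50) cum 103
  y=11 (Epsilon, w=90) cum 193  ← median
  y=12 (Delta, w=50) cum 243
⇒ y* = 11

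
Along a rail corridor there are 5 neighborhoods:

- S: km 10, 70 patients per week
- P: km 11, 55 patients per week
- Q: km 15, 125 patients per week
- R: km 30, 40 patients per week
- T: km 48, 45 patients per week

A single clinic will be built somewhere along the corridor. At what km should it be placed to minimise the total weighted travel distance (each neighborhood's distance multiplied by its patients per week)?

For a sum of weighted absolute distances on a line, the optimum is the weighted median (not the mean). Total weight W = 335; half-weight = 167.5.
Sort by position and accumulate weight:
  km 10 (S, w=70) → cum 70
  km 11 (P, w=55) → cum 125
  km 15 (Q, w=125) → cum 250  ≥ 167.5 → median here
  km 30 (R, w=40) → cum 290
  km 48 (T, w=45) → cum 335
Optimal location: km 15.

x = 15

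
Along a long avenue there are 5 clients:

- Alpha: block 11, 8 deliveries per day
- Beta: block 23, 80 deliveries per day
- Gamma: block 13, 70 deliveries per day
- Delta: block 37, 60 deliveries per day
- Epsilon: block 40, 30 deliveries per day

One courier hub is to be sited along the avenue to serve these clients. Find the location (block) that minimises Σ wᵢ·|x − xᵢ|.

For a sum of weighted absolute distances on a line, the optimum is the weighted median (not the mean). Total weight W = 248; half-weight = 124.
Sort by position and accumulate weight:
  block 11 (Alpha, w=8) → cum 8
  block 13 (Gamma, w=70) → cum 78
  block 23 (Beta, w=80) → cum 158  ≥ 124 → median here
  block 37 (Delta, w=60) → cum 218
  block 40 (Epsilon, w=30) → cum 248
Optimal location: block 23.

x = 23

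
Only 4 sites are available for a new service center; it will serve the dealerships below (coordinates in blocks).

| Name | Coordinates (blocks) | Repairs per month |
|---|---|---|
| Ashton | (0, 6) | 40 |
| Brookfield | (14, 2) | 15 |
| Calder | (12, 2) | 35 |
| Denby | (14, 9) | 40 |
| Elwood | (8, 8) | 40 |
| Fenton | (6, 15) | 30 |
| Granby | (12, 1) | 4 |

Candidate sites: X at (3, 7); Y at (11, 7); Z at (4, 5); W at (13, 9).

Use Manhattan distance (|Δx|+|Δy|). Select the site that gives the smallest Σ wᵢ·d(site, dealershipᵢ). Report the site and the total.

Y, total 1588 blocks

Total weighted distance at each candidate:
  X (3, 7): total = 2040
  Y (11, 7): total = 1588
  Z (4, 5): total = 2028
  W (13, 9): total = 1746
Minimum is at Y with total 1588 blocks.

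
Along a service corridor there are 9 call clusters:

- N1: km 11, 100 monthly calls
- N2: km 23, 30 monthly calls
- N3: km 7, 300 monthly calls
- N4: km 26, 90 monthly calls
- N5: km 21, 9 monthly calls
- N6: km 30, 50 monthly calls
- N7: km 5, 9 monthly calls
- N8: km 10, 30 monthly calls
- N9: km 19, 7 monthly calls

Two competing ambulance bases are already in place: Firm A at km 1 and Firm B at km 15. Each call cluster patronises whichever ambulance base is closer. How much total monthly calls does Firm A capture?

309

The indifferent point is the midpoint (1+15)/2 = 8; call clusters left of it (closer to Firm A at 1) go to Firm A, those right go to Firm B.
  N7 at 5 (w=9) → Firm A
  N3 at 7 (w=300) → Firm A
  N8 at 10 (w=30) → Firm B
  N1 at 11 (w=100) → Firm B
  N9 at 19 (w=7) → Firm B
  N5 at 21 (w=9) → Firm B
  N2 at 23 (w=30) → Firm B
  N4 at 26 (w=90) → Firm B
  N6 at 30 (w=50) → Firm B
Firm A captures 309; Firm B captures 316.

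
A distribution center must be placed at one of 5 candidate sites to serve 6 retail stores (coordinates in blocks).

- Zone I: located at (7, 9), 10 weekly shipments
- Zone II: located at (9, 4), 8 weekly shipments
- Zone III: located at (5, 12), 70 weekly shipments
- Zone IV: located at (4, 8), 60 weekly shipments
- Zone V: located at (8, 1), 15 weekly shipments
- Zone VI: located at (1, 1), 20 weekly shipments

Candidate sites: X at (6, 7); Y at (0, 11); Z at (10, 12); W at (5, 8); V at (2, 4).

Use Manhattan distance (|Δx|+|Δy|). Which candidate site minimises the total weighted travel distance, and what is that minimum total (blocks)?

Total weighted distance at each candidate:
  X (6, 7): total = 1018
  Y (0, 11): total = 1548
  Z (10, 12): total = 1677
  W (5, 8): total = 804
  V (2, 4): total = 1501
Minimum is at W with total 804 blocks.

W, total 804 blocks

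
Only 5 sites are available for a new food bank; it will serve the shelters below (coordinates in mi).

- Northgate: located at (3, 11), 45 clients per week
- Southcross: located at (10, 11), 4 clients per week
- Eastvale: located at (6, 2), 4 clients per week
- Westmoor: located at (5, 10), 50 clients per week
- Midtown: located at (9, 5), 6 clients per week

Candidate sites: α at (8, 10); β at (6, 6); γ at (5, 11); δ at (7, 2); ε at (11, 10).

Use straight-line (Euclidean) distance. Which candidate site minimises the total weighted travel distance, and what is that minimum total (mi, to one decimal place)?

Total weighted distance at each candidate:
  α (8, 10): total = 452.0
  β (6, 6): total = 529.1
  γ (5, 11): total = 239.5
  δ (7, 2): total = 919.1
  ε (11, 10): total = 738.5
Minimum is at γ with total 239.5 mi.

γ, total 239.5 mi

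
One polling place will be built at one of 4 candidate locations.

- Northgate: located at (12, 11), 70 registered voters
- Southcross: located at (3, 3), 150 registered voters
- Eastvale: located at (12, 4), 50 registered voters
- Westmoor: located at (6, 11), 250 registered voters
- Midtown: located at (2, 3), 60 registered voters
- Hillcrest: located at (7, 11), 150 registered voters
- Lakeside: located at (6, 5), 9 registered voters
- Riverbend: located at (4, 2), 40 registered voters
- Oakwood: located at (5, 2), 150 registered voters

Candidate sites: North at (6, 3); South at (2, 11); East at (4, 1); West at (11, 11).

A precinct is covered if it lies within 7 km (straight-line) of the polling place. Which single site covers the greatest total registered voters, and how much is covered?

Coverage radius r = 7 km; a point is covered iff (Δx)²+(Δy)² ≤ 7² = 49.
  North (6, 3): covers {Southcross, Eastvale, Midtown, Lakeside, Riverbend, Oakwood} → 459
  South (2, 11): covers {Westmoor, Hillcrest} → 400
  East (4, 1): covers {Southcross, Midtown, Lakeside, Riverbend, Oakwood} → 409
  West (11, 11): covers {Northgate, Westmoor, Hillcrest} → 470
Maximum coverage at West: 470 registered voters.

West, covering 470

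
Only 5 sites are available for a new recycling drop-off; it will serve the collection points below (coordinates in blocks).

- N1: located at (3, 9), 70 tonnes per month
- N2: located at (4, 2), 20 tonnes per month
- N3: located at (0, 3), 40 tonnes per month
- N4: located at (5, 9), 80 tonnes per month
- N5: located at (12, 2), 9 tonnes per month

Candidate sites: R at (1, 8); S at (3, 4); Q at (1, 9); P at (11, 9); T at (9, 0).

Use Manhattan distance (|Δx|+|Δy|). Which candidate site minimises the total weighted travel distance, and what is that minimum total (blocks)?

Total weighted distance at each candidate:
  R (1, 8): total = 1183
  S (3, 4): total = 1229
  Q (1, 9): total = 1102
  P (11, 9): total = 2072
  T (9, 0): total = 2755
Minimum is at Q with total 1102 blocks.

Q, total 1102 blocks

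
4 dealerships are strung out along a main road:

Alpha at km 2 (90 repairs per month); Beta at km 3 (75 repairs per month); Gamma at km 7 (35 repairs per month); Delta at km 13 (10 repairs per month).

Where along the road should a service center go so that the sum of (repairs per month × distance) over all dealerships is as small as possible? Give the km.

x = 3

For a sum of weighted absolute distances on a line, the optimum is the weighted median (not the mean). Total weight W = 210; half-weight = 105.
Sort by position and accumulate weight:
  km 2 (Alpha, w=90) → cum 90
  km 3 (Beta, w=75) → cum 165  ≥ 105 → median here
  km 7 (Gamma, w=35) → cum 200
  km 13 (Delta, w=10) → cum 210
Optimal location: km 3.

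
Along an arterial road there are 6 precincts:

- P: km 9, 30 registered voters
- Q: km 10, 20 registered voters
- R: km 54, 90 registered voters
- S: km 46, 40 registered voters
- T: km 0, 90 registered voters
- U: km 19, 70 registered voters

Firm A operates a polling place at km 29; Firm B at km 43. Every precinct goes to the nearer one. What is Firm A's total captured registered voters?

210

The indifferent point is the midpoint (29+43)/2 = 36; precincts left of it (closer to Firm A at 29) go to Firm A, those right go to Firm B.
  T at 0 (w=90) → Firm A
  P at 9 (w=30) → Firm A
  Q at 10 (w=20) → Firm A
  U at 19 (w=70) → Firm A
  S at 46 (w=40) → Firm B
  R at 54 (w=90) → Firm B
Firm A captures 210; Firm B captures 130.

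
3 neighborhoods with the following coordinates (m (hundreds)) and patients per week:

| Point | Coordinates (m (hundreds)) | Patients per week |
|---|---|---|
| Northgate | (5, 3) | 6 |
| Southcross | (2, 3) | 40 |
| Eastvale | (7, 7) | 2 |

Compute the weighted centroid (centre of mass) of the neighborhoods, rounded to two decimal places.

The minimiser of Σwᵢ‖p−pᵢ‖² is the weighted centroid p* = (Σwᵢpᵢ)/(Σwᵢ).
Σwᵢ = 48.
Σwᵢxᵢ = 6·5 + 40·2 + 2·7 = 124.
Σwᵢyᵢ = 6·3 + 40·3 + 2·7 = 152.
x* = 124/48 = 2.58, y* = 152/48 = 3.17.

(2.58, 3.17)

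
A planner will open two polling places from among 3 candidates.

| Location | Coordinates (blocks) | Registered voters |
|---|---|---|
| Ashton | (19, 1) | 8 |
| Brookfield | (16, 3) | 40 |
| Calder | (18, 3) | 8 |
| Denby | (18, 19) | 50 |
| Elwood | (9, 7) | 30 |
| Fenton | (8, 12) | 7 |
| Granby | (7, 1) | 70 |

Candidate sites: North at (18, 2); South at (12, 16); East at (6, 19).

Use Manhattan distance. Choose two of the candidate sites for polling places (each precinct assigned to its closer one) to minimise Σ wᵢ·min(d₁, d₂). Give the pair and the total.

{North, South}, total 1850

Evaluate every pair (each demand assigned to the nearer of the two):
  {North, South}: total = 1850
  {North, East}: total = 2067
  {South, East}: total = 3204
Best pair: {North, South} with total 1850.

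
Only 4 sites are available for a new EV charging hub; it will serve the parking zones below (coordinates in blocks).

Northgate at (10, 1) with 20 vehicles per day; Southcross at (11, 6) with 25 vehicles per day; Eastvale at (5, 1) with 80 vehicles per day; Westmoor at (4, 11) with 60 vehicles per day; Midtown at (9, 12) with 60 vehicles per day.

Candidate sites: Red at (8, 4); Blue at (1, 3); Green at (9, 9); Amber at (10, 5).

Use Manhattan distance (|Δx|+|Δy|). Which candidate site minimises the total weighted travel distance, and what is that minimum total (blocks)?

Total weighted distance at each candidate:
  Red (8, 4): total = 1905
  Blue (1, 3): total = 2705
  Green (9, 9): total = 1865
  Amber (10, 5): total = 2050
Minimum is at Green with total 1865 blocks.

Green, total 1865 blocks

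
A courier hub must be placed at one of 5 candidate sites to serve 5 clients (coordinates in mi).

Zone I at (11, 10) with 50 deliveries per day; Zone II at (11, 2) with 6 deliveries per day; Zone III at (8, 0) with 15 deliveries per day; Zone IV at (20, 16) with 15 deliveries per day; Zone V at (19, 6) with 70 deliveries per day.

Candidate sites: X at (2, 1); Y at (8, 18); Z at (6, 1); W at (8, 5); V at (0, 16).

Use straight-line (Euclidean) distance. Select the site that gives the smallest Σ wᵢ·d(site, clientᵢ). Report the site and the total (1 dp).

W, total 1409.4 mi

Total weighted distance at each candidate:
  X (2, 1): total = 2373.8
  Y (8, 18): total = 2116.9
  Z (6, 1): total = 1861.7
  W (8, 5): total = 1409.4
  V (0, 16): total = 2804.6
Minimum is at W with total 1409.4 mi.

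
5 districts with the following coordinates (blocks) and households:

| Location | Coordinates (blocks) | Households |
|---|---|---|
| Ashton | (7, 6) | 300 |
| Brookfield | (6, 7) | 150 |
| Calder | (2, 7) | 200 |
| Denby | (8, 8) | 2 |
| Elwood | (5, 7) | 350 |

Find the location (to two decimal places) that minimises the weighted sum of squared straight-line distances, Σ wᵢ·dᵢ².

The minimiser of Σwᵢ‖p−pᵢ‖² is the weighted centroid p* = (Σwᵢpᵢ)/(Σwᵢ).
Σwᵢ = 1002.
Σwᵢxᵢ = 300·7 + 150·6 + 200·2 + 2·8 + 350·5 = 5166.
Σwᵢyᵢ = 300·6 + 150·7 + 200·7 + 2·8 + 350·7 = 6716.
x* = 5166/1002 = 5.16, y* = 6716/1002 = 6.70.

(5.16, 6.70)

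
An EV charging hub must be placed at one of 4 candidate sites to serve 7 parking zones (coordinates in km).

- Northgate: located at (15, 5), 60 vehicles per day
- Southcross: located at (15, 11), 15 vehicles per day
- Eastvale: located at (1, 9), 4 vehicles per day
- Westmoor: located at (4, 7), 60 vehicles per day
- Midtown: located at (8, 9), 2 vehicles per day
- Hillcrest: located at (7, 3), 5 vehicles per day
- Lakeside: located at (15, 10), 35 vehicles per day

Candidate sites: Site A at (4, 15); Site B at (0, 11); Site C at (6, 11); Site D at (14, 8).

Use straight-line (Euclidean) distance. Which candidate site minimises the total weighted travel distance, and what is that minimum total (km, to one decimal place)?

Total weighted distance at each candidate:
  Site A (4, 15): total = 2073.5
  Site B (0, 11): total = 2138.5
  Site C (6, 11): total = 1436.8
  Site D (14, 8): total = 1025.8
Minimum is at Site D with total 1025.8 km.

Site D, total 1025.8 km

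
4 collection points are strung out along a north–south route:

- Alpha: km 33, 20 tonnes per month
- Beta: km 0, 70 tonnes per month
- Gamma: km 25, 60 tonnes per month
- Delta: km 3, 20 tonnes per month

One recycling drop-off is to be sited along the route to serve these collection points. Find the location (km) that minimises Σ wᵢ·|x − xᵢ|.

x = 3

For a sum of weighted absolute distances on a line, the optimum is the weighted median (not the mean). Total weight W = 170; half-weight = 85.
Sort by position and accumulate weight:
  km 0 (Beta, w=70) → cum 70
  km 3 (Delta, w=20) → cum 90  ≥ 85 → median here
  km 25 (Gamma, w=60) → cum 150
  km 33 (Alpha, w=20) → cum 170
Optimal location: km 3.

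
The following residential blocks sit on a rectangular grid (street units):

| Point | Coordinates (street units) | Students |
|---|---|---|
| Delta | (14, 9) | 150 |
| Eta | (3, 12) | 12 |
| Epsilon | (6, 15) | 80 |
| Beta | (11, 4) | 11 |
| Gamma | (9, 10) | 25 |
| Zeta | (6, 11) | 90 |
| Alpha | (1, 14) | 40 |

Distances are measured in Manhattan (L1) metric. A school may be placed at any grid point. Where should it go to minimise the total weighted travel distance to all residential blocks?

(6, 11)

Manhattan distance separates: Σwᵢ(|x−xᵢ|+|y−yᵢ|) = Σwᵢ|x−xᵢ| + Σwᵢ|y−yᵢ|, so x and y are optimised independently as 1-D weighted medians.
Total weight W = 408; half = 204.
x-coordinate, sorted with cumulative weight:
  x=1 (Alpha, w=40) cum 40
  x=3 (Eta, w=12) cum 52
  x=6 (Epsilon, w=80) cum 132
  x=6 (Zeta, w=90) cum 222  ← median
  x=9 (Gamma, w=25) cum 247
  x=11 (Beta, w=11) cum 258
  x=14 (Delta, w=150) cum 408
⇒ x* = 6
y-coordinate, sorted with cumulative weight:
  y=4 (Beta, w=11) cum 11
  y=9 (Delta, w=150) cum 161
  y=10 (Gamma, w=25) cum 186
  y=11 (Zeta, w=90) cum 276  ← median
  y=12 (Eta, w=12) cum 288
  y=14 (Alpha, w=40) cum 328
  y=15 (Epsilon, w=80) cum 408
⇒ y* = 11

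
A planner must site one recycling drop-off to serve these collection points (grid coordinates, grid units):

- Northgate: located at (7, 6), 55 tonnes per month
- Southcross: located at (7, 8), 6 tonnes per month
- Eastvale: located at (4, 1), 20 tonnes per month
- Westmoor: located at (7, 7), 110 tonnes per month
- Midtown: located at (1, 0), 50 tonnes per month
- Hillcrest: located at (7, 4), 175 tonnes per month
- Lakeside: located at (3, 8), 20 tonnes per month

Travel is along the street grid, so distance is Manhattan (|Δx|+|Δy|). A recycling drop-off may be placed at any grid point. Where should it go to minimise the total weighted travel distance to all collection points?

(7, 4)

Manhattan distance separates: Σwᵢ(|x−xᵢ|+|y−yᵢ|) = Σwᵢ|x−xᵢ| + Σwᵢ|y−yᵢ|, so x and y are optimised independently as 1-D weighted medians.
Total weight W = 436; half = 218.
x-coordinate, sorted with cumulative weight:
  x=1 (Midtown, w=50) cum 50
  x=3 (Lakeside, w=20) cum 70
  x=4 (Eastvale, w=20) cum 90
  x=7 (Northgate, w=55) cum 145
  x=7 (Southcross, w=6) cum 151
  x=7 (Westmoor, w=110) cum 261  ← median
  x=7 (Hillcrest, w=175) cum 436
⇒ x* = 7
y-coordinate, sorted with cumulative weight:
  y=0 (Midtown, w=50) cum 50
  y=1 (Eastvale, w=20) cum 70
  y=4 (Hillcrest, w=175) cum 245  ← median
  y=6 (Northgate, w=55) cum 300
  y=7 (Westmoor, w=110) cum 410
  y=8 (Southcross, w=6) cum 416
  y=8 (Lakeside, w=20) cum 436
⇒ y* = 4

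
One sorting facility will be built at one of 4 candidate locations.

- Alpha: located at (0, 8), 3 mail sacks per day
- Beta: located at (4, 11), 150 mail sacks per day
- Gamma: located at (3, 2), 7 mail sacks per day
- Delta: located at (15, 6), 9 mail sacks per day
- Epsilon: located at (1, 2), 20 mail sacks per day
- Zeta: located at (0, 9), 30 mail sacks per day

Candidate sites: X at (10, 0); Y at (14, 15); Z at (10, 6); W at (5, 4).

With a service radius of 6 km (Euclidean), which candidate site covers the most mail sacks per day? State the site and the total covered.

W, covering 27

Coverage radius r = 6 km; a point is covered iff (Δx)²+(Δy)² ≤ 6² = 36.
  X (10, 0): covers {none} → 0
  Y (14, 15): covers {none} → 0
  Z (10, 6): covers {Delta} → 9
  W (5, 4): covers {Gamma, Epsilon} → 27
Maximum coverage at W: 27 mail sacks per day.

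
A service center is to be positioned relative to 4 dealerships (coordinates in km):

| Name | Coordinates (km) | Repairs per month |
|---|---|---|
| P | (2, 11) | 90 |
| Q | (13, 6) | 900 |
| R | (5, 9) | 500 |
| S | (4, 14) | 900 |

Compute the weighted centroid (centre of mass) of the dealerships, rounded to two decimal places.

The minimiser of Σwᵢ‖p−pᵢ‖² is the weighted centroid p* = (Σwᵢpᵢ)/(Σwᵢ).
Σwᵢ = 2390.
Σwᵢxᵢ = 90·2 + 900·13 + 500·5 + 900·4 = 17980.
Σwᵢyᵢ = 90·11 + 900·6 + 500·9 + 900·14 = 23490.
x* = 17980/2390 = 7.52, y* = 23490/2390 = 9.83.

(7.52, 9.83)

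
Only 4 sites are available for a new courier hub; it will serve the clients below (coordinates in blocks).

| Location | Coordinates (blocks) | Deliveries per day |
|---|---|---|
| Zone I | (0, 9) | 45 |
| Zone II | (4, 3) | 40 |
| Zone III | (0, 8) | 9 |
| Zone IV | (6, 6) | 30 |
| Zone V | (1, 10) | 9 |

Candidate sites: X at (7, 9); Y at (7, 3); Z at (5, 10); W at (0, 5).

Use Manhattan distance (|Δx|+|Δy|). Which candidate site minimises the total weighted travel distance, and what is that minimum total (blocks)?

Total weighted distance at each candidate:
  X (7, 9): total = 930
  Y (7, 3): total = 1050
  Z (5, 10): total = 839
  W (0, 5): total = 711
Minimum is at W with total 711 blocks.

W, total 711 blocks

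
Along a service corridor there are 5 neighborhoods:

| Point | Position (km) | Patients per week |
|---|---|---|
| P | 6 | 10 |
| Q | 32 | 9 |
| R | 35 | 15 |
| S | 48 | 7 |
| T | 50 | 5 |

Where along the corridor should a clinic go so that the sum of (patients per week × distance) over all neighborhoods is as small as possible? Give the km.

For a sum of weighted absolute distances on a line, the optimum is the weighted median (not the mean). Total weight W = 46; half-weight = 23.
Sort by position and accumulate weight:
  km 6 (P, w=10) → cum 10
  km 32 (Q, w=9) → cum 19
  km 35 (R, w=15) → cum 34  ≥ 23 → median here
  km 48 (S, w=7) → cum 41
  km 50 (T, w=5) → cum 46
Optimal location: km 35.

x = 35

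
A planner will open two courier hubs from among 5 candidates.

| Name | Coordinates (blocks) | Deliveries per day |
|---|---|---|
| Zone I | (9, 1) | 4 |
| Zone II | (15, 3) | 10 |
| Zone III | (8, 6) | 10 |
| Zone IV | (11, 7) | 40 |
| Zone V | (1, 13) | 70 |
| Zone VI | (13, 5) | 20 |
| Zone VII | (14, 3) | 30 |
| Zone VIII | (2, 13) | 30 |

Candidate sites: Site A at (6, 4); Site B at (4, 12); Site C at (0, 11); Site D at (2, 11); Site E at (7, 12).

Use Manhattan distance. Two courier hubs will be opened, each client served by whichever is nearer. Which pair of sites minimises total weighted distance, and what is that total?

Evaluate every pair (each demand assigned to the nearer of the two):
  {Site A, Site D}: total = 1184
  {Site A, Site C}: total = 1244
  {Site A, Site B}: total = 1284
  {Site A, Site E}: total = 1584
  {Site D, Site E}: total = 1662
  {Site C, Site E}: total = 1722
  {Site B, Site E}: total = 1762
  {Site B, Site D}: total = 2004
  {Site B, Site C}: total = 2034
  {Site C, Site D}: total = 2118
Best pair: {Site A, Site D} with total 1184.

{Site A, Site D}, total 1184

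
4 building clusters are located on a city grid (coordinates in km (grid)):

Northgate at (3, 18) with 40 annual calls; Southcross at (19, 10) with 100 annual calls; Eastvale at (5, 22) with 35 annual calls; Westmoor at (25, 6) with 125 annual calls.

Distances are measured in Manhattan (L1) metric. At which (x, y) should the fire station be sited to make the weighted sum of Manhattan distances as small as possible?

(19, 10)

Manhattan distance separates: Σwᵢ(|x−xᵢ|+|y−yᵢ|) = Σwᵢ|x−xᵢ| + Σwᵢ|y−yᵢ|, so x and y are optimised independently as 1-D weighted medians.
Total weight W = 300; half = 150.
x-coordinate, sorted with cumulative weight:
  x=3 (Northgate, w=40) cum 40
  x=5 (Eastvale, w=35) cum 75
  x=19 (Southcross, w=100) cum 175  ← median
  x=25 (Westmoor, w=125) cum 300
⇒ x* = 19
y-coordinate, sorted with cumulative weight:
  y=6 (Westmoor, w=125) cum 125
  y=10 (Southcross, w=100) cum 225  ← median
  y=18 (Northgate, w=40) cum 265
  y=22 (Eastvale, w=35) cum 300
⇒ y* = 10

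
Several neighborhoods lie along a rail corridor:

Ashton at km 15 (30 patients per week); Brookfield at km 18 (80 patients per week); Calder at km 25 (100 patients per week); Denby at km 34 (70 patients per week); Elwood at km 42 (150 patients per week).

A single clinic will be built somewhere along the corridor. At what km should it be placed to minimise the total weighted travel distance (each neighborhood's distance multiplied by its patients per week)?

x = 34

For a sum of weighted absolute distances on a line, the optimum is the weighted median (not the mean). Total weight W = 430; half-weight = 215.
Sort by position and accumulate weight:
  km 15 (Ashton, w=30) → cum 30
  km 18 (Brookfield, w=80) → cum 110
  km 25 (Calder, w=100) → cum 210
  km 34 (Denby, w=70) → cum 280  ≥ 215 → median here
  km 42 (Elwood, w=150) → cum 430
Optimal location: km 34.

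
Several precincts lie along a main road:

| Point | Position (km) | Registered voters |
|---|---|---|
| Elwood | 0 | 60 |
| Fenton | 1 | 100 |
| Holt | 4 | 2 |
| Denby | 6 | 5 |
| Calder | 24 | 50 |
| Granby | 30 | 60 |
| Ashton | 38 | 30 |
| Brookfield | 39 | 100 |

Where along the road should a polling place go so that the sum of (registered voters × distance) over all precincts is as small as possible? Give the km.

x = 24

For a sum of weighted absolute distances on a line, the optimum is the weighted median (not the mean). Total weight W = 407; half-weight = 203.5.
Sort by position and accumulate weight:
  km 0 (Elwood, w=60) → cum 60
  km 1 (Fenton, w=100) → cum 160
  km 4 (Holt, w=2) → cum 162
  km 6 (Denby, w=5) → cum 167
  km 24 (Calder, w=50) → cum 217  ≥ 203.5 → median here
  km 30 (Granby, w=60) → cum 277
  km 38 (Ashton, w=30) → cum 307
  km 39 (Brookfield, w=100) → cum 407
Optimal location: km 24.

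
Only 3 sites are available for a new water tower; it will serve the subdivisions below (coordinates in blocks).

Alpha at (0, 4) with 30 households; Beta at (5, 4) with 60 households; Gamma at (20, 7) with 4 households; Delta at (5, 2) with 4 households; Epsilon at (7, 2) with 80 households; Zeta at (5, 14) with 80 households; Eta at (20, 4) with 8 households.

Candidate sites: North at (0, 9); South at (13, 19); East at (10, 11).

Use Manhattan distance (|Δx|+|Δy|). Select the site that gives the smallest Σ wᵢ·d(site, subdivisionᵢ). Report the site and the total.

North, total 3006 blocks

Total weighted distance at each candidate:
  North (0, 9): total = 3006
  South (13, 19): total = 5452
  East (10, 11): total = 3078
Minimum is at North with total 3006 blocks.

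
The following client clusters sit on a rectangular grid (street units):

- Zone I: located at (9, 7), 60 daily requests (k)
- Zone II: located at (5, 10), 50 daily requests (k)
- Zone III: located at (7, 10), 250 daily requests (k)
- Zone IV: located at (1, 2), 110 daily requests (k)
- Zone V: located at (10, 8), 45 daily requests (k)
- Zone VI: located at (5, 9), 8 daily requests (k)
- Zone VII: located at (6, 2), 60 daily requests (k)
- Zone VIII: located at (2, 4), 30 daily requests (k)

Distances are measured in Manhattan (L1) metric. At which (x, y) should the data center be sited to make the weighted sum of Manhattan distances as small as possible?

Manhattan distance separates: Σwᵢ(|x−xᵢ|+|y−yᵢ|) = Σwᵢ|x−xᵢ| + Σwᵢ|y−yᵢ|, so x and y are optimised independently as 1-D weighted medians.
Total weight W = 613; half = 306.5.
x-coordinate, sorted with cumulative weight:
  x=1 (Zone IV, w=110) cum 110
  x=2 (Zone VIII, w=30) cum 140
  x=5 (Zone II, w=50) cum 190
  x=5 (Zone VI, w=8) cum 198
  x=6 (Zone VII, w=60) cum 258
  x=7 (Zone III, w=250) cum 508  ← median
  x=9 (Zone I, w=60) cum 568
  x=10 (Zone V, w=45) cum 613
⇒ x* = 7
y-coordinate, sorted with cumulative weight:
  y=2 (Zone IV, w=110) cum 110
  y=2 (Zone VII, w=60) cum 170
  y=4 (Zone VIII, w=30) cum 200
  y=7 (Zone I, w=60) cum 260
  y=8 (Zone V, w=45) cum 305
  y=9 (Zone VI, w=8) cum 313  ← median
  y=10 (Zone II, w=50) cum 363
  y=10 (Zone III, w=250) cum 613
⇒ y* = 9

(7, 9)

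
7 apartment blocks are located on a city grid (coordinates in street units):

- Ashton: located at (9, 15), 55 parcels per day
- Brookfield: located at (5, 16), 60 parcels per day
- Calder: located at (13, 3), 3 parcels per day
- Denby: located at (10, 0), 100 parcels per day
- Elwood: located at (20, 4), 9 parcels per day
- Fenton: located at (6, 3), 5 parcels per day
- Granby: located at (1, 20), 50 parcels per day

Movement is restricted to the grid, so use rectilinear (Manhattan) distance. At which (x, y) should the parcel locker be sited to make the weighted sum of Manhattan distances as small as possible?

(9, 15)

Manhattan distance separates: Σwᵢ(|x−xᵢ|+|y−yᵢ|) = Σwᵢ|x−xᵢ| + Σwᵢ|y−yᵢ|, so x and y are optimised independently as 1-D weighted medians.
Total weight W = 282; half = 141.
x-coordinate, sorted with cumulative weight:
  x=1 (Granby, w=50) cum 50
  x=5 (Brookfield, w=60) cum 110
  x=6 (Fenton, w=5) cum 115
  x=9 (Ashton, w=55) cum 170  ← median
  x=10 (Denby, w=100) cum 270
  x=13 (Calder, w=3) cum 273
  x=20 (Elwood, w=9) cum 282
⇒ x* = 9
y-coordinate, sorted with cumulative weight:
  y=0 (Denby, w=100) cum 100
  y=3 (Calder, w=3) cum 103
  y=3 (Fenton, w=5) cum 108
  y=4 (Elwood, w=9) cum 117
  y=15 (Ashton, w=55) cum 172  ← median
  y=16 (Brookfield, w=60) cum 232
  y=20 (Granby, w=50) cum 282
⇒ y* = 15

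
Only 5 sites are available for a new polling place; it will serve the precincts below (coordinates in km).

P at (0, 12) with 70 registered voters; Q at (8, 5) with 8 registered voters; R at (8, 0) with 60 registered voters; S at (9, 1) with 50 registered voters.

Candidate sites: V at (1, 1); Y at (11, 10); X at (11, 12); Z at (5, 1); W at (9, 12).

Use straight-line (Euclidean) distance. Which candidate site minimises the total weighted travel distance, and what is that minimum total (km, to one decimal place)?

Total weighted distance at each candidate:
  V (1, 1): total = 1661.9
  Y (11, 10): total = 1916.7
  X (11, 12): total = 2132.1
  Z (5, 1): total = 1275.5
  W (9, 12): total = 1959.1
Minimum is at Z with total 1275.5 km.

Z, total 1275.5 km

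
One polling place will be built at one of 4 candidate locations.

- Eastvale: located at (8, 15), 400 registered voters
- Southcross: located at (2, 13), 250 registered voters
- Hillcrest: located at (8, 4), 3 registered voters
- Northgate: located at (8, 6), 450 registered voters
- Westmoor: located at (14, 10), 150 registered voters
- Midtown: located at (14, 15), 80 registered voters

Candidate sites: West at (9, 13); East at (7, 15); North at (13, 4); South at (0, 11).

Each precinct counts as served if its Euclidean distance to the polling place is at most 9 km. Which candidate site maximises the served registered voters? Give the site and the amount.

Coverage radius r = 9 km; a point is covered iff (Δx)²+(Δy)² ≤ 9² = 81.
  West (9, 13): covers {Eastvale, Southcross, Northgate, Westmoor, Midtown} → 1330
  East (7, 15): covers {Eastvale, Southcross, Westmoor, Midtown} → 880
  North (13, 4): covers {Hillcrest, Northgate, Westmoor} → 603
  South (0, 11): covers {Eastvale, Southcross} → 650
Maximum coverage at West: 1330 registered voters.

West, covering 1330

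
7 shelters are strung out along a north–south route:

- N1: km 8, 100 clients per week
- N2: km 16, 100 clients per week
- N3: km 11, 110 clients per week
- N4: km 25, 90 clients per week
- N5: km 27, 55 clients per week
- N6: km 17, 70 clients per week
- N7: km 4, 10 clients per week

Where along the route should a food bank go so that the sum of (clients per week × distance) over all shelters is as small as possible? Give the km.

x = 16

For a sum of weighted absolute distances on a line, the optimum is the weighted median (not the mean). Total weight W = 535; half-weight = 267.5.
Sort by position and accumulate weight:
  km 4 (N7, w=10) → cum 10
  km 8 (N1, w=100) → cum 110
  km 11 (N3, w=110) → cum 220
  km 16 (N2, w=100) → cum 320  ≥ 267.5 → median here
  km 17 (N6, w=70) → cum 390
  km 25 (N4, w=90) → cum 480
  km 27 (N5, w=55) → cum 535
Optimal location: km 16.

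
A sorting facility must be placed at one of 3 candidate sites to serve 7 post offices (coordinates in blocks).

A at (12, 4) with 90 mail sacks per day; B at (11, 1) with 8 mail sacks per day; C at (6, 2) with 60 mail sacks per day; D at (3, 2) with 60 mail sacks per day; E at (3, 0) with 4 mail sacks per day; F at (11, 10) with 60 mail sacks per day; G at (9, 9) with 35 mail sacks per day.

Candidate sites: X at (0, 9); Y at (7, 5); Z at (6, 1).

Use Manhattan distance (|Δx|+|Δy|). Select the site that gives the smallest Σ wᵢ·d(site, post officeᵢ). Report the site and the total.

Total weighted distance at each candidate:
  X (0, 9): total = 4145
  Y (7, 5): total = 2050
  Z (6, 1): total = 2391
Minimum is at Y with total 2050 blocks.

Y, total 2050 blocks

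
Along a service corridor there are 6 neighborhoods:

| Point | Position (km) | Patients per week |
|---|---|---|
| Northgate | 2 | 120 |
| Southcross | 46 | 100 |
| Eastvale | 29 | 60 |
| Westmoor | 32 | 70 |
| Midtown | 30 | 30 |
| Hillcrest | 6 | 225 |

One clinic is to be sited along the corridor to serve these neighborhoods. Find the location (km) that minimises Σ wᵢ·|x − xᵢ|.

x = 6

For a sum of weighted absolute distances on a line, the optimum is the weighted median (not the mean). Total weight W = 605; half-weight = 302.5.
Sort by position and accumulate weight:
  km 2 (Northgate, w=120) → cum 120
  km 6 (Hillcrest, w=225) → cum 345  ≥ 302.5 → median here
  km 29 (Eastvale, w=60) → cum 405
  km 30 (Midtown, w=30) → cum 435
  km 32 (Westmoor, w=70) → cum 505
  km 46 (Southcross, w=100) → cum 605
Optimal location: km 6.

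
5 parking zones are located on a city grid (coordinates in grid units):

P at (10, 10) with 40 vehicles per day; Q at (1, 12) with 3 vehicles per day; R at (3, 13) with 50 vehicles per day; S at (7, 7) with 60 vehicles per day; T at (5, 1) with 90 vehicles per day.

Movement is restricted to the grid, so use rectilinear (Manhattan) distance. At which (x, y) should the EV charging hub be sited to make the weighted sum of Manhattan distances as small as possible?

Manhattan distance separates: Σwᵢ(|x−xᵢ|+|y−yᵢ|) = Σwᵢ|x−xᵢ| + Σwᵢ|y−yᵢ|, so x and y are optimised independently as 1-D weighted medians.
Total weight W = 243; half = 121.5.
x-coordinate, sorted with cumulative weight:
  x=1 (Q, w=3) cum 3
  x=3 (R, w=50) cum 53
  x=5 (T, w=90) cum 143  ← median
  x=7 (S, w=60) cum 203
  x=10 (P, w=40) cum 243
⇒ x* = 5
y-coordinate, sorted with cumulative weight:
  y=1 (T, w=90) cum 90
  y=7 (S, w=60) cum 150  ← median
  y=10 (P, w=40) cum 190
  y=12 (Q, w=3) cum 193
  y=13 (R, w=50) cum 243
⇒ y* = 7

(5, 7)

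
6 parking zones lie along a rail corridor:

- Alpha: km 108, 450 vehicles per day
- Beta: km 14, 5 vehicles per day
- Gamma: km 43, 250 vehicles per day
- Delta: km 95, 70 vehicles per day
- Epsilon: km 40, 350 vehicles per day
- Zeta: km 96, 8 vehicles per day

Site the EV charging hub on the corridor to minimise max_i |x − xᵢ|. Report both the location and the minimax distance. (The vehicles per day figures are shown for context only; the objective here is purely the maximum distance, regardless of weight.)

location 61, max distance 47

The 1-center on a line is the midpoint of the two extreme points: leftmost at 14, rightmost at 108.
Optimal location = (14 + 108)/2 = 61; maximum distance = (108 − 14)/2 = 47.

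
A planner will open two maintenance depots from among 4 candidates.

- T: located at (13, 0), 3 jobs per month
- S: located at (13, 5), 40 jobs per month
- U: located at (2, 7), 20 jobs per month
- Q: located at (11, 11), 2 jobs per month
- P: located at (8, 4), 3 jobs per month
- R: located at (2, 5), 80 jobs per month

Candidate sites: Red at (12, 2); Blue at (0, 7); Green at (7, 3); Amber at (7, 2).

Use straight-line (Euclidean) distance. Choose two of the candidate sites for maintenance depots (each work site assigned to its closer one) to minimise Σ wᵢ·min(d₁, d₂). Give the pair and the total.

{Red, Blue}, total 431.0

Evaluate every pair (each demand assigned to the nearer of the two):
  {Red, Blue}: total = 431.0
  {Blue, Green}: total = 561.5
  {Blue, Amber}: total = 580.0
  {Red, Green}: total = 714.2
  {Red, Amber}: total = 765.9
  {Green, Amber}: total = 853.0
Best pair: {Red, Blue} with total 431.0.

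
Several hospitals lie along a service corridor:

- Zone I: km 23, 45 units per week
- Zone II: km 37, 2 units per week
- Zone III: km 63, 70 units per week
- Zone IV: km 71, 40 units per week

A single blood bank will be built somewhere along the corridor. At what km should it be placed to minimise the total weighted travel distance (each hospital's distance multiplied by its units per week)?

x = 63

For a sum of weighted absolute distances on a line, the optimum is the weighted median (not the mean). Total weight W = 157; half-weight = 78.5.
Sort by position and accumulate weight:
  km 23 (Zone I, w=45) → cum 45
  km 37 (Zone II, w=2) → cum 47
  km 63 (Zone III, w=70) → cum 117  ≥ 78.5 → median here
  km 71 (Zone IV, w=40) → cum 157
Optimal location: km 63.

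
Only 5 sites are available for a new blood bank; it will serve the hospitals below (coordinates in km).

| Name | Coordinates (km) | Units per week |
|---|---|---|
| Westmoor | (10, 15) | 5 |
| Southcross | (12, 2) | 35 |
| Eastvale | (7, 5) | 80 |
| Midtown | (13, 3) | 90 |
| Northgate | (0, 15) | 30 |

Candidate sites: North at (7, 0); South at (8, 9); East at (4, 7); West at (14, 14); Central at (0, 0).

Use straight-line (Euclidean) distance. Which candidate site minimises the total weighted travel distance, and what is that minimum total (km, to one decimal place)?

South, total 1646.6 km

Total weighted distance at each candidate:
  North (7, 0): total = 1765.3
  South (8, 9): total = 1646.6
  East (4, 7): total = 1823.4
  West (14, 14): total = 2773.7
  Central (0, 0): total = 2854.9
Minimum is at South with total 1646.6 km.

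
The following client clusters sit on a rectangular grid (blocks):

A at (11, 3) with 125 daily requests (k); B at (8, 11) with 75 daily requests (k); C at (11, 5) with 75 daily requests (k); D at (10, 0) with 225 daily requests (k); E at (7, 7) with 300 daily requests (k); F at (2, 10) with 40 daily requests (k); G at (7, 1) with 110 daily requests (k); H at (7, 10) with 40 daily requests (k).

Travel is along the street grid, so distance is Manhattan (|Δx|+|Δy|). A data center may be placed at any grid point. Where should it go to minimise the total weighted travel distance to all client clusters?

(8, 5)

Manhattan distance separates: Σwᵢ(|x−xᵢ|+|y−yᵢ|) = Σwᵢ|x−xᵢ| + Σwᵢ|y−yᵢ|, so x and y are optimised independently as 1-D weighted medians.
Total weight W = 990; half = 495.
x-coordinate, sorted with cumulative weight:
  x=2 (F, w=40) cum 40
  x=7 (E, w=300) cum 340
  x=7 (G, w=110) cum 450
  x=7 (H, w=40) cum 490
  x=8 (B, w=75) cum 565  ← median
  x=10 (D, w=225) cum 790
  x=11 (A, w=125) cum 915
  x=11 (C, w=75) cum 990
⇒ x* = 8
y-coordinate, sorted with cumulative weight:
  y=0 (D, w=225) cum 225
  y=1 (G, w=110) cum 335
  y=3 (A, w=125) cum 460
  y=5 (C, w=75) cum 535  ← median
  y=7 (E, w=300) cum 835
  y=10 (F, w=40) cum 875
  y=10 (H, w=40) cum 915
  y=11 (B, w=75) cum 990
⇒ y* = 5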